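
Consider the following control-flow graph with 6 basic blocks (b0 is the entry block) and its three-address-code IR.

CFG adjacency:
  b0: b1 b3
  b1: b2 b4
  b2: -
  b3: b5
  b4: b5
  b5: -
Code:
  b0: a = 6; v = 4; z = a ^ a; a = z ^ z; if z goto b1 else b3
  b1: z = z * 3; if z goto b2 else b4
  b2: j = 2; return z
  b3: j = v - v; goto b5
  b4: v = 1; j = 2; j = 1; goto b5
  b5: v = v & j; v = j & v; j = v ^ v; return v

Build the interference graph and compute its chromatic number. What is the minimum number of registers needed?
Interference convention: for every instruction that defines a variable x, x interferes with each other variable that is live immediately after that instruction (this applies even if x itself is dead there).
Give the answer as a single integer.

Answer: 3

Derivation:
Block summaries:
  b0: {a,v,z} / ∅
  b1: {z} / {z}
  b2: {j} / {z}
  b3: {j} / {v}
  b4: {j,v} / ∅
  b5: {j,v} / {j,v}

Backward fixpoint:
  b0 li=∅ lo={v,z}
  b1 li={z} lo={z}
  b2 li={z} lo=∅
  b3 li={v} lo={j,v}
  b4 li=∅ lo={j,v}
  b5 li={j,v} lo=∅

Interference:
  a — {v,z}
  j — {v,z}
  v — {a,j,z}
  z — {a,j,v}

Registers:
  {a,v,z} pairwise interfere (3-clique) ⇒ χ ≥ 3
  3-colouring: c0={v}  c1={z}  c2={a,j}
  χ = 3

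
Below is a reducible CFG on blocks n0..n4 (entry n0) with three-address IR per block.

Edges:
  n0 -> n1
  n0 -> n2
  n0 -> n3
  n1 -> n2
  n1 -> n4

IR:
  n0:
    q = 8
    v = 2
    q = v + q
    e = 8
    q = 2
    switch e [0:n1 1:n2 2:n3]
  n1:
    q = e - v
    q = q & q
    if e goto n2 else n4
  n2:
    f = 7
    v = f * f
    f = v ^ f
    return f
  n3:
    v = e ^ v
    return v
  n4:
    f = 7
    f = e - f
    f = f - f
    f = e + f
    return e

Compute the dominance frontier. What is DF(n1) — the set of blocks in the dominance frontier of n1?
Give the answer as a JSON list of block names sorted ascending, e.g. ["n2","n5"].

idom tree: n1←n0 n2←n0 n3←n0 n4←n1
Dom at joins:
  n2: preds {n0,n1}: {n0} ∩ {n0,n1} = {n0}; idom=n0

DF derivation:
  n2←n0: walk · to n0
  n2←n1: walk n1 to n0
  n0: DF=∅
  n1: DF={n2}
  n2: DF=∅
  n3: DF=∅
  n4: DF=∅

DF(n1) = ["n2"]

Answer: ["n2"]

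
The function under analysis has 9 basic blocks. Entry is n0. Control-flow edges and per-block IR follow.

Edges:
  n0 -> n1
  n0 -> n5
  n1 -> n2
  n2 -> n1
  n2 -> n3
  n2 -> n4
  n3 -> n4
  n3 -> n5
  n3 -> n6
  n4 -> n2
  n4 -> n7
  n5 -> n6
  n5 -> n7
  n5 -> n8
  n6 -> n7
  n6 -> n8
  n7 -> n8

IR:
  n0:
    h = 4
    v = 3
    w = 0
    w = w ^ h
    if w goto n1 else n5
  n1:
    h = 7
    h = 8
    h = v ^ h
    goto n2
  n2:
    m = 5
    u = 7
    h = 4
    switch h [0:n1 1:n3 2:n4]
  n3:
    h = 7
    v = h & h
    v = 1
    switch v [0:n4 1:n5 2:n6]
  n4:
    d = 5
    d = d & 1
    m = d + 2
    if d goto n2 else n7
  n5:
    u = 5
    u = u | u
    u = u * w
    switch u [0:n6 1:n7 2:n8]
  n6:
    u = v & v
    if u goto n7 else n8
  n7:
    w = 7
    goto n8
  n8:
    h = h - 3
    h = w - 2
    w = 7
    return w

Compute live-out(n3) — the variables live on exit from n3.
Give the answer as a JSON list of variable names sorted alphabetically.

Per-block:
  n0 def {h,v,w} use ∅
  n1 def {h} use {v}
  n2 def {h,m,u} use ∅
  n3 def {h,v} use ∅
  n4 def {d,m} use ∅
  n5 def {u} use {w}
  n6 def {u} use {v}
  n7 def {w} use ∅
  n8 def {h,w} use {h,w}

Backward fixpoint:
  n0 li=∅ lo={h,v,w}
  n1 li={v,w} lo={v,w}
  n2 li={v,w} lo={h,v,w}
  n3 li={w} lo={h,v,w}
  n4 li={h,v,w} lo={h,v,w}
  n5 li={h,v,w} lo={h,v,w}
  n6 li={h,v,w} lo={h,w}
  n7 li={h} lo={h,w}
  n8 li={h,w} lo=∅

live-out(n3) = ["h", "v", "w"]

Answer: ["h", "v", "w"]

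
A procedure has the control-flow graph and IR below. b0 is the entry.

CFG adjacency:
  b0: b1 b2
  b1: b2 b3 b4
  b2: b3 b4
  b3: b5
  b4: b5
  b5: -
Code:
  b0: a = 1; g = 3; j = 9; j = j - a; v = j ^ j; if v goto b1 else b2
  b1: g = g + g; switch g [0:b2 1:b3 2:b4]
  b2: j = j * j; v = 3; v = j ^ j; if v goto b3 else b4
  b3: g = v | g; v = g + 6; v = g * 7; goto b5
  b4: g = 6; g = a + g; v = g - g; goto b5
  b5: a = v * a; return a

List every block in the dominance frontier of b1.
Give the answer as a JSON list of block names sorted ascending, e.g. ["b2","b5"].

Answer: ["b2", "b3", "b4"]

Working:
idom tree: b1←b0 b2←b0 b3←b0 b4←b0 b5←b0
Join-block Dom:
  b2: preds {b0,b1}: {b0} ∩ {b0,b1} = {b0}; idom=b0
  b3: preds {b1,b2}: {b0,b1} ∩ {b0,b2} = {b0}; idom=b0
  b4: preds {b1,b2}: {b0,b1} ∩ {b0,b2} = {b0}; idom=b0
  b5: preds {b3,b4}: {b0,b3} ∩ {b0,b4} = {b0}; idom=b0

DF walk-up:
  join b2 pred b0: · stop@b0
  join b2 pred b1: b1 stop@b0
  join b3 pred b1: b1 stop@b0
  join b3 pred b2: b2 stop@b0
  join b4 pred b1: b1 stop@b0
  join b4 pred b2: b2 stop@b0
  join b5 pred b3: b3 stop@b0
  join b5 pred b4: b4 stop@b0
  b0 → ∅
  b1 → {b2,b3,b4}
  b2 → {b3,b4}
  b3 → {b5}
  b4 → {b5}
  b5 → ∅

DF(b1) = ["b2", "b3", "b4"]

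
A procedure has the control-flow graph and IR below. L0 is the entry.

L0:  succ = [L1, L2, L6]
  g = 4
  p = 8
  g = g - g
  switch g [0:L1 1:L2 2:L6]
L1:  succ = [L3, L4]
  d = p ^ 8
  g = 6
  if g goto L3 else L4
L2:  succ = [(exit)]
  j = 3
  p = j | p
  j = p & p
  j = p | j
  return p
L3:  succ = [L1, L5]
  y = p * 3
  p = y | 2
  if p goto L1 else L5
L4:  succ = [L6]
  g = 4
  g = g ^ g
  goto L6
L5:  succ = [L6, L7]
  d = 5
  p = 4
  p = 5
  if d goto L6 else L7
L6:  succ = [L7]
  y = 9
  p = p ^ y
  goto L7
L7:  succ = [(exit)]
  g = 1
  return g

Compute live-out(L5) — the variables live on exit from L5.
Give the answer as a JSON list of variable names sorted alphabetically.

Answer: ["p"]

Analysis:
def/use:
  L0 def {g,p} use ∅
  L1 def {d,g} use {p}
  L2 def {j,p} use {p}
  L3 def {p,y} use {p}
  L4 def {g} use ∅
  L5 def {d,p} use ∅
  L6 def {p,y} use {p}
  L7 def {g} use ∅

Liveness:
  L0 li=∅ lo={p}
  L1 li={p} lo={p}
  L2 li={p} lo=∅
  L3 li={p} lo={p}
  L4 li={p} lo={p}
  L5 li=∅ lo={p}
  L6 li={p} lo=∅
  L7 li=∅ lo=∅

live-out(L5) = ["p"]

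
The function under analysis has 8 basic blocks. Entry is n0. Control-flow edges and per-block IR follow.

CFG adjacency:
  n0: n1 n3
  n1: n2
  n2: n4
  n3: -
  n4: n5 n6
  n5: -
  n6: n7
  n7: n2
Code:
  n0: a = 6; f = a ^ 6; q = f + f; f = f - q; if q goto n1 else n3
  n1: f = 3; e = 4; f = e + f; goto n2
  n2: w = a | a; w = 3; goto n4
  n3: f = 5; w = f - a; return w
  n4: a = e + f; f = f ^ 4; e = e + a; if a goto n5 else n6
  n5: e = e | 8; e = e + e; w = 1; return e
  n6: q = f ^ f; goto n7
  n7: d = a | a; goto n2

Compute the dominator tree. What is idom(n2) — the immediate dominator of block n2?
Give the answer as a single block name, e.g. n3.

Answer: n1

Derivation:
idom tree: n1←n0 n2←n1 n3←n0 n4←n2 n5←n4 n6←n4 n7←n6
Dom at joins:
  n2: preds {n1,n7}: {n0,n1} ∩ {n0,n1,n2,n4,n6,n7} = {n0,n1}; idom=n1

idom(n2) = n1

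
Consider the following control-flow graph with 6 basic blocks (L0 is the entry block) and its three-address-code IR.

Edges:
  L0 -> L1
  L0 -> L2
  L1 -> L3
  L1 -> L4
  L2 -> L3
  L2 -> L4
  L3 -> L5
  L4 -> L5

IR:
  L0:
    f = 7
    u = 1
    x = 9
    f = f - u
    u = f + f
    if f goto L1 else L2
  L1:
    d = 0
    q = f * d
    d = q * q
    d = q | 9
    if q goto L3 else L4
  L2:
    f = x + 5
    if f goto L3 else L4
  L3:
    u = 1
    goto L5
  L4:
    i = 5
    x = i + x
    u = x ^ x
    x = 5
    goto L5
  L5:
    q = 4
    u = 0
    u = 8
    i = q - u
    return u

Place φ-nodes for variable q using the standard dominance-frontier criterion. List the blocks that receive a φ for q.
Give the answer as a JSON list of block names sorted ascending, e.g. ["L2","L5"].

Answer: ["L3", "L4", "L5"]

Analysis:
idom tree: L1←L0 L2←L0 L3←L0 L4←L0 L5←L0
Join-block Dom:
  L3: preds {L1,L2}: {L0,L1} ∩ {L0,L2} = {L0}; idom=L0
  L4: preds {L1,L2}: {L0,L1} ∩ {L0,L2} = {L0}; idom=L0
  L5: preds {L3,L4}: {L0,L3} ∩ {L0,L4} = {L0}; idom=L0

Frontier:
  L3←L1: walk L1 to L0
  L3←L2: walk L2 to L0
  L4←L1: walk L1 to L0
  L4←L2: walk L2 to L0
  L5←L3: walk L3 to L0
  L5←L4: walk L4 to L0
  L0 → ∅
  L1 → {L3,L4}
  L2 → {L3,L4}
  L3 → {L5}
  L4 → {L5}
  L5 → ∅

φ for q: defs {L1,L5}
  DF⁺ = {L3,L4,L5}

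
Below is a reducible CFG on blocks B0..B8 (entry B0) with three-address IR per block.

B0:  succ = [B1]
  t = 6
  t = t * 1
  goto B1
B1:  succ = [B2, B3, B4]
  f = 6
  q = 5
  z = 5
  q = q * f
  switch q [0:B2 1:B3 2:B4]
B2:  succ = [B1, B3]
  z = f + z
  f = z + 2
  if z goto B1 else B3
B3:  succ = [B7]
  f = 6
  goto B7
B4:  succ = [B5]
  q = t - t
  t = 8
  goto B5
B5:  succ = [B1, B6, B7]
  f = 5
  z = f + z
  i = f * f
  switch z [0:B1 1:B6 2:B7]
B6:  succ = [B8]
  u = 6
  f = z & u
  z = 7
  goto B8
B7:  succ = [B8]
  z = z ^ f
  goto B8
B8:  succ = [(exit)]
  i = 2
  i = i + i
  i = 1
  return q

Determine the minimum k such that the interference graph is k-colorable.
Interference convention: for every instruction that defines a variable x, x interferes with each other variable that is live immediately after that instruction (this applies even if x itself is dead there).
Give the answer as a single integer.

Answer: 5

Derivation:
def/use:
  B0 def {t} use ∅
  B1 def {f,q,z} use ∅
  B2 def {f,z} use {f,z}
  B3 def {f} use ∅
  B4 def {q,t} use {t}
  B5 def {f,i,z} use {z}
  B6 def {f,u,z} use {z}
  B7 def {z} use {f,z}
  B8 def {i} use {q}

Liveness:
  B0: in=∅ out={t}
  B1: in={t} out={f,q,t,z}
  B2: in={f,q,t,z} out={q,t,z}
  B3: in={q,z} out={f,q,z}
  B4: in={t,z} out={q,t,z}
  B5: in={q,t,z} out={f,q,t,z}
  B6: in={q,z} out={q}
  B7: in={f,q,z} out={q}
  B8: in={q} out=∅

Conflict graph:
  f — {i,q,t,z}
  i — {f,q,t,z}
  q — {f,i,t,u,z}
  t — {f,i,q,z}
  u — {q,z}
  z — {f,i,q,t,u}

Chromatic number:
  clique {f,i,q,t,z} ⇒ need ≥ 5
  assign f→r2 i→r3 q→r0 t→r4 u→r2 z→r1 — no edge inside a register ⇒ χ ≤ 5
  χ = 5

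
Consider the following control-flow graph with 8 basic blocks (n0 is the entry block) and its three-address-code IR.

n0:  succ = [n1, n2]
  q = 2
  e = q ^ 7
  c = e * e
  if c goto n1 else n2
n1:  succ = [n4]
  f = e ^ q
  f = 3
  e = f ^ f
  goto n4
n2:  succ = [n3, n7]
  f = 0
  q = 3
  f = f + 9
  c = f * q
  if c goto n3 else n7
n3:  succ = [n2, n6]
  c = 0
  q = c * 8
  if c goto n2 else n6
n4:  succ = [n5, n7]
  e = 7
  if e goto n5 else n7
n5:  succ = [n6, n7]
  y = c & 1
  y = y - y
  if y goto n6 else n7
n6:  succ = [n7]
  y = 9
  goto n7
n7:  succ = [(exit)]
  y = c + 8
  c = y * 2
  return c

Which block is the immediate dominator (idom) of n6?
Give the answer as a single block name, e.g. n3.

idom tree: n1←n0 n2←n0 n3←n2 n4←n1 n5←n4 n6←n0 n7←n0
Join-block Dom:
  n2: preds {n0,n3}: {n0} ∩ {n0,n2,n3} = {n0}; idom=n0
  n6: preds {n3,n5}: {n0,n2,n3} ∩ {n0,n1,n4,n5} = {n0}; idom=n0
  n7: preds {n2,n4,n5,n6}: {n0,n2} ∩ {n0,n1,n4} ∩ {n0,n1,n4,n5} ∩ {n0,n6} = {n0}; idom=n0

idom(n6) = n0

Answer: n0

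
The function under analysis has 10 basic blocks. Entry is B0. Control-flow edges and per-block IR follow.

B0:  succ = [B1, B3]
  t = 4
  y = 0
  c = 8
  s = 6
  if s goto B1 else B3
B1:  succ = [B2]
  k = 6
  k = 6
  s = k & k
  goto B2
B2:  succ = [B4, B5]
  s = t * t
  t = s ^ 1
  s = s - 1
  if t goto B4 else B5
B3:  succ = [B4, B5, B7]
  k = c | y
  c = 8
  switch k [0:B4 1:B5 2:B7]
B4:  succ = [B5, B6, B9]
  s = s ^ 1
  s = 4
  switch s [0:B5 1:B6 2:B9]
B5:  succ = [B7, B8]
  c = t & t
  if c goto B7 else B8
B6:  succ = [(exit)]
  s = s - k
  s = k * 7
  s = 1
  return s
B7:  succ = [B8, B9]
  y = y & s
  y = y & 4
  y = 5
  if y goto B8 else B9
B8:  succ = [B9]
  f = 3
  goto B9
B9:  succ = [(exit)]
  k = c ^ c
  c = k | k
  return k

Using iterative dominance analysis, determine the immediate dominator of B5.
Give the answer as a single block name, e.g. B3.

Answer: B0

Derivation:
idom tree: B1←B0 B2←B1 B3←B0 B4←B0 B5←B0 B6←B4 B7←B0 B8←B0 B9←B0
Dom at joins:
  B4: preds {B2,B3}: {B0,B1,B2} ∩ {B0,B3} = {B0}; idom=B0
  B5: preds {B2,B3,B4}: {B0,B1,B2} ∩ {B0,B3} ∩ {B0,B4} = {B0}; idom=B0
  B7: preds {B3,B5}: {B0,B3} ∩ {B0,B5} = {B0}; idom=B0
  B8: preds {B5,B7}: {B0,B5} ∩ {B0,B7} = {B0}; idom=B0
  B9: preds {B4,B7,B8}: {B0,B4} ∩ {B0,B7} ∩ {B0,B8} = {B0}; idom=B0

idom(B5) = B0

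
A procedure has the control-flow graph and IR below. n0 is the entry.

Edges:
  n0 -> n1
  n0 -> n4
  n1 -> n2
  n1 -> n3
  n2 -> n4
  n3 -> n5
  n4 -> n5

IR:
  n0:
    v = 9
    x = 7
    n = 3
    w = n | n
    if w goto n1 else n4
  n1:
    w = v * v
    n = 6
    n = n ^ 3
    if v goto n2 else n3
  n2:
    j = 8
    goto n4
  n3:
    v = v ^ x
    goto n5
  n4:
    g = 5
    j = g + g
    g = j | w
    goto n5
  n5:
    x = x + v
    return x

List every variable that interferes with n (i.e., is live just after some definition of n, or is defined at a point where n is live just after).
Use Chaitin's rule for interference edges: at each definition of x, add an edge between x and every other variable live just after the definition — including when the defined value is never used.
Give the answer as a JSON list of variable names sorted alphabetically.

Answer: ["v", "w", "x"]

Derivation:
Per-block:
  n0: {n,v,w,x} / ∅
  n1: {n,w} / {v}
  n2: {j} / ∅
  n3: {v} / {v,x}
  n4: {g,j} / {w}
  n5: {x} / {v,x}

Liveness:
  n0 li=∅ lo={v,w,x}
  n1 li={v,x} lo={v,w,x}
  n2 li={v,w,x} lo={v,w,x}
  n3 li={v,x} lo={v,x}
  n4 li={v,w,x} lo={v,x}
  n5 li={v,x} lo=∅

Interference:
  g↔{v,w,x}
  j↔{v,w,x}
  n↔{v,w,x}
  v↔{g,j,n,w,x}
  w↔{g,j,n,v,x}
  x↔{g,j,n,v,w}

N(n) = ["v", "w", "x"]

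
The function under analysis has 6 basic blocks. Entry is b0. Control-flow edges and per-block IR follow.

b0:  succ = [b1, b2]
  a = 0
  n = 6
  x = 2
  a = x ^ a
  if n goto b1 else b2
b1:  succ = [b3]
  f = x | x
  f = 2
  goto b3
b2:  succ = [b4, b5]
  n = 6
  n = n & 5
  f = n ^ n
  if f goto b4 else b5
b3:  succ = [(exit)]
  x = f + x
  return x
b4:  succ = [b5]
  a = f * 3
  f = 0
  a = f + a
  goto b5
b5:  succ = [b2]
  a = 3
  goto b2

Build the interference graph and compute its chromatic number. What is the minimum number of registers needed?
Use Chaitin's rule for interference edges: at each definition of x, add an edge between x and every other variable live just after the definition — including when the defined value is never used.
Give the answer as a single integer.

Answer: 3

Working:
Per-block:
  b0 def {a,n,x} use ∅
  b1 def {f} use {x}
  b2 def {f,n} use ∅
  b3 def {x} use {f,x}
  b4 def {a,f} use {f}
  b5 def {a} use ∅

Live sets:
  live b0: ∅→{x}
  live b1: {x}→{f,x}
  live b2: ∅→{f}
  live b3: {f,x}→∅
  live b4: {f}→∅
  live b5: ∅→∅

Conflict graph:
  a: {f,n,x}
  f: {a,x}
  n: {a,x}
  x: {a,f,n}

Colouring:
  lower bound: {a,f,x} mutually conflict ⇒ χ ≥ 3
  assign a→c0 f→c2 n→c2 x→c1 — no edge inside a register ⇒ χ ≤ 3
  χ = 3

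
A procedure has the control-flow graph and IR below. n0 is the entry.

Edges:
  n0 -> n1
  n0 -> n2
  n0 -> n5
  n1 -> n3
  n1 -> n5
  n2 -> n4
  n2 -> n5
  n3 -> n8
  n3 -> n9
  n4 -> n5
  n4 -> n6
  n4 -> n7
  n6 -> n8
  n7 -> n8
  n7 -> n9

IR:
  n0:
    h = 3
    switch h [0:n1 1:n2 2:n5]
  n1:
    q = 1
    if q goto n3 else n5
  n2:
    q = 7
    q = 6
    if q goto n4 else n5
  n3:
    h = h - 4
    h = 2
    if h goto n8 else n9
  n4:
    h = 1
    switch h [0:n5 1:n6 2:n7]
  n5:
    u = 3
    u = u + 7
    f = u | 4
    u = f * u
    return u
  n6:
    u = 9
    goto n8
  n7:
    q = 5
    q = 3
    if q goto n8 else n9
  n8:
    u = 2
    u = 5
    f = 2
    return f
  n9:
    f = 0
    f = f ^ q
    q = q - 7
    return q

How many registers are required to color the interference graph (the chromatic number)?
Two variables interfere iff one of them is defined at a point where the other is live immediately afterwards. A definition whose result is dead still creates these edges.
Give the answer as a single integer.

Answer: 2

Derivation:
Per-block:
  n0 def {h} use ∅
  n1 def {q} use ∅
  n2 def {q} use ∅
  n3 def {h} use {h}
  n4 def {h} use ∅
  n5 def {f,u} use ∅
  n6 def {u} use ∅
  n7 def {q} use ∅
  n8 def {f,u} use ∅
  n9 def {f,q} use {q}

Liveness:
  live n0: ∅→{h}
  live n1: {h}→{h,q}
  live n2: ∅→∅
  live n3: {h,q}→{q}
  live n4: ∅→∅
  live n5: ∅→∅
  live n6: ∅→∅
  live n7: ∅→{q}
  live n8: ∅→∅
  live n9: {q}→∅

Interfere edges:
  f↔{q,u}
  h↔{q}
  q↔{f,h}
  u↔{f}

Registers:
  clique {f,q} ⇒ need ≥ 2
  assign f→R0 h→R0 q→R1 u→R1 — no edge inside a register ⇒ χ ≤ 2
  χ = 2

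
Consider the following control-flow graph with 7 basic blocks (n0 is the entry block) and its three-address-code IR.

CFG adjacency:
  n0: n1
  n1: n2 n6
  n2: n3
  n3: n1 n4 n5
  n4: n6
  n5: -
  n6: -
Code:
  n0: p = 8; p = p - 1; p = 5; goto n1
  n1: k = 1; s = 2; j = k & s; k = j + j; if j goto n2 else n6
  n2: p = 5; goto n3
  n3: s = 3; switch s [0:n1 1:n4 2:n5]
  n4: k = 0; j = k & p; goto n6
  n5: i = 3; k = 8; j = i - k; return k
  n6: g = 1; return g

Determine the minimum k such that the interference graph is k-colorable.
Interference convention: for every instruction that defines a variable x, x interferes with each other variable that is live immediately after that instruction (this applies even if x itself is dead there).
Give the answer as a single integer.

Answer: 3

Working:
Per-block:
  n0: {p} / ∅
  n1: {j,k,s} / ∅
  n2: {p} / ∅
  n3: {s} / ∅
  n4: {j,k} / {p}
  n5: {i,j,k} / ∅
  n6: {g} / ∅

Backward fixpoint:
  live n0: ∅→∅
  live n1: ∅→∅
  live n2: ∅→{p}
  live n3: {p}→{p}
  live n4: {p}→∅
  live n5: ∅→∅
  live n6: ∅→∅

Interference:
  g↔∅
  i↔{k}
  j↔{k}
  k↔{i,j,p,s}
  p↔{k,s}
  s↔{k,p}

Chromatic number:
  lower bound: {k,p,s} mutually conflict ⇒ χ ≥ 3
  assign g→R0 i→R1 j→R1 k→R0 p→R1 s→R2 — no edge inside a register ⇒ χ ≤ 3
  χ = 3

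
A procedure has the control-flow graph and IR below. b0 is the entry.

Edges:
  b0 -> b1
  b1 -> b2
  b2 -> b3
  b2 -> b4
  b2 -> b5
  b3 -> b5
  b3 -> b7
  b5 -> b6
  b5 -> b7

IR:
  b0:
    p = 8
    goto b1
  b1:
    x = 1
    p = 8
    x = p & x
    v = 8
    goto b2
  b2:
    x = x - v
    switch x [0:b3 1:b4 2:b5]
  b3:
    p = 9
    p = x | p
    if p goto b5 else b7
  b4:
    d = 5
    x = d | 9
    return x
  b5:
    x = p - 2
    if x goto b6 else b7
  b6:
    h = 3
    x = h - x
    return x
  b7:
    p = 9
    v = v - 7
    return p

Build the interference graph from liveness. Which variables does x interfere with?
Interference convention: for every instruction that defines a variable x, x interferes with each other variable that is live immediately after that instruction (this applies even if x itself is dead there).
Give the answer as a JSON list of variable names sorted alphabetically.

Per-block:
  b0 def {p} use ∅
  b1 def {p,v,x} use ∅
  b2 def {x} use {v,x}
  b3 def {p} use {x}
  b4 def {d,x} use ∅
  b5 def {x} use {p}
  b6 def {h,x} use {x}
  b7 def {p,v} use {v}

Backward fixpoint:
  b0 li=∅ lo=∅
  b1 li=∅ lo={p,v,x}
  b2 li={p,v,x} lo={p,v,x}
  b3 li={v,x} lo={p,v}
  b4 li=∅ lo=∅
  b5 li={p,v} lo={v,x}
  b6 li={x} lo=∅
  b7 li={v} lo=∅

Conflict graph:
  d: ∅
  h: {x}
  p: {v,x}
  v: {p,x}
  x: {h,p,v}

N(x) = ["h", "p", "v"]

Answer: ["h", "p", "v"]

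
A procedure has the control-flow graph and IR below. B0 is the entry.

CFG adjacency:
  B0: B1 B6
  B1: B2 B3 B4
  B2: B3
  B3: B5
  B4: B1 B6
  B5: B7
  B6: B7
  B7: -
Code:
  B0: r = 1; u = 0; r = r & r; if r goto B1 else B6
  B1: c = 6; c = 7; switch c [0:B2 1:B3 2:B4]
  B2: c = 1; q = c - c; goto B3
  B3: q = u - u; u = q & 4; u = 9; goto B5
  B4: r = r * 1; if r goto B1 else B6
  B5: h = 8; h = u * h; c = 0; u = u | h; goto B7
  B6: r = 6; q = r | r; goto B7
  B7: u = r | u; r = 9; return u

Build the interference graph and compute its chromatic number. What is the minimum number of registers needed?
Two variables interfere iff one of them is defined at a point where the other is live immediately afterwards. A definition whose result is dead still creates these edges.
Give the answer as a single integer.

Per-block:
  B0 def {r,u} use ∅
  B1 def {c} use ∅
  B2 def {c,q} use ∅
  B3 def {q,u} use {u}
  B4 def {r} use {r}
  B5 def {c,h,u} use {u}
  B6 def {q,r} use ∅
  B7 def {r,u} use {r,u}

Liveness:
  B0 li=∅ lo={r,u}
  B1 li={r,u} lo={r,u}
  B2 li={r,u} lo={r,u}
  B3 li={r,u} lo={r,u}
  B4 li={r,u} lo={r,u}
  B5 li={r,u} lo={r,u}
  B6 li={u} lo={r,u}
  B7 li={r,u} lo=∅

Interference:
  c↔{h,r,u}
  h↔{c,r,u}
  q↔{r,u}
  r↔{c,h,q,u}
  u↔{c,h,q,r}

Chromatic number:
  lower bound: {c,h,r,u} mutually conflict ⇒ χ ≥ 4
  assign c→c2 h→c3 q→c2 r→c0 u→c1 — no edge inside a register ⇒ χ ≤ 4
  χ = 4

Answer: 4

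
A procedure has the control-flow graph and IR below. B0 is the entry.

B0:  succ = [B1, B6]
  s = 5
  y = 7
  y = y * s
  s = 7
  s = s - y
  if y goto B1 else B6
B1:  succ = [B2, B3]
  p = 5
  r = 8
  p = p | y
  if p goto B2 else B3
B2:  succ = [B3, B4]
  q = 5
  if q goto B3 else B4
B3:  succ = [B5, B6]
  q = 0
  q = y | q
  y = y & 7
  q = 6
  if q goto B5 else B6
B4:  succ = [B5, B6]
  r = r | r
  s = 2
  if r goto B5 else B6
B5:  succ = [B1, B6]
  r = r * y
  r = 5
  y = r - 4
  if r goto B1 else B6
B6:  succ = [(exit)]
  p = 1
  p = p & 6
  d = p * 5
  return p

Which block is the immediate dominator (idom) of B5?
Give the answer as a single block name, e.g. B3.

Answer: B1

Derivation:
idom tree: B1←B0 B2←B1 B3←B1 B4←B2 B5←B1 B6←B0
Dom∩ at merges:
  B1: preds {B0,B5}: {B0} ∩ {B0,B1,B5} = {B0}; idom=B0
  B3: preds {B1,B2}: {B0,B1} ∩ {B0,B1,B2} = {B0,B1}; idom=B1
  B5: preds {B3,B4}: {B0,B1,B3} ∩ {B0,B1,B2,B4} = {B0,B1}; idom=B1
  B6: preds {B0,B3,B4,B5}: {B0} ∩ {B0,B1,B3} ∩ {B0,B1,B2,B4} ∩ {B0,B1,B5} = {B0}; idom=B0

idom(B5) = B1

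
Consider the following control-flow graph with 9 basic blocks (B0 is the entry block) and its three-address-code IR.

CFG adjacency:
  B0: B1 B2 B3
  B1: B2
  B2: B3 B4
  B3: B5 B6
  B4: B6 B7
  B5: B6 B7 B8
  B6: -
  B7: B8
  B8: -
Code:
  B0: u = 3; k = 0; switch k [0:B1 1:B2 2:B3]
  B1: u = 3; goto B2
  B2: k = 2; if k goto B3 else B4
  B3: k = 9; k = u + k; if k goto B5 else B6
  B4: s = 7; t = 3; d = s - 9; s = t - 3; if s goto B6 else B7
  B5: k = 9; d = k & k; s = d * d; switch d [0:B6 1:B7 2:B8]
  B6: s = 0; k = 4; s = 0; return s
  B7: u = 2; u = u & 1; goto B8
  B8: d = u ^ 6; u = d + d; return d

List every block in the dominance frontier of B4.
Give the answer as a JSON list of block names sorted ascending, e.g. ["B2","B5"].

idom tree: B1←B0 B2←B0 B3←B0 B4←B2 B5←B3 B6←B0 B7←B0 B8←B0
Dom at joins:
  B2: preds {B0,B1}: {B0} ∩ {B0,B1} = {B0}; idom=B0
  B3: preds {B0,B2}: {B0} ∩ {B0,B2} = {B0}; idom=B0
  B6: preds {B3,B4,B5}: {B0,B3} ∩ {B0,B2,B4} ∩ {B0,B3,B5} = {B0}; idom=B0
  B7: preds {B4,B5}: {B0,B2,B4} ∩ {B0,B3,B5} = {B0}; idom=B0
  B8: preds {B5,B7}: {B0,B3,B5} ∩ {B0,B7} = {B0}; idom=B0

DF walk-up:
  B2←B0: walk · to B0
  B2←B1: walk B1 to B0
  B3←B0: walk · to B0
  B3←B2: walk B2 to B0
  B6←B3: walk B3 to B0
  B6←B4: walk B4→B2 to B0
  B6←B5: walk B5→B3 to B0
  B7←B4: walk B4→B2 to B0
  B7←B5: walk B5→B3 to B0
  B8←B5: walk B5→B3 to B0
  B8←B7: walk B7 to B0
  B0: DF=∅
  B1: DF={B2}
  B2: DF={B3,B6,B7}
  B3: DF={B6,B7,B8}
  B4: DF={B6,B7}
  B5: DF={B6,B7,B8}
  B6: DF=∅
  B7: DF={B8}
  B8: DF=∅

DF(B4) = ["B6", "B7"]

Answer: ["B6", "B7"]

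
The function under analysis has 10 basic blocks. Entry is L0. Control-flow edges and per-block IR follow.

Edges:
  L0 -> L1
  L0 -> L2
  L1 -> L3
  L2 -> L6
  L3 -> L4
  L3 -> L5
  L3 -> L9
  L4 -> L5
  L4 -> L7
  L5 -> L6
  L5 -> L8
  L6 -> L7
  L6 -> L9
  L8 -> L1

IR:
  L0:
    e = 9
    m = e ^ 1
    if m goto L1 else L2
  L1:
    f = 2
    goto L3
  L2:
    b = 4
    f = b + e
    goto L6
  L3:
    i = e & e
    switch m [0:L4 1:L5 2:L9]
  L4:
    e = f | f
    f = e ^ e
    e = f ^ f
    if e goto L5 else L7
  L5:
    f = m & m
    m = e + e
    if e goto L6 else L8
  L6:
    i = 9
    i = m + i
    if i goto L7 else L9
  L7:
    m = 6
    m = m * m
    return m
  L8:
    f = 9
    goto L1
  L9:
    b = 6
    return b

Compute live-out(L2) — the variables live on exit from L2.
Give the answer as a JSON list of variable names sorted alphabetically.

Block summaries:
  L0: {e,m} / ∅
  L1: {f} / ∅
  L2: {b,f} / {e}
  L3: {i} / {e,m}
  L4: {e,f} / {f}
  L5: {f,m} / {e,m}
  L6: {i} / {m}
  L7: {m} / ∅
  L8: {f} / ∅
  L9: {b} / ∅

Liveness:
  L0 li=∅ lo={e,m}
  L1 li={e,m} lo={e,f,m}
  L2 li={e,m} lo={m}
  L3 li={e,f,m} lo={e,f,m}
  L4 li={f,m} lo={e,m}
  L5 li={e,m} lo={e,m}
  L6 li={m} lo=∅
  L7 li=∅ lo=∅
  L8 li={e,m} lo={e,m}
  L9 li=∅ lo=∅

live-out(L2) = ["m"]

Answer: ["m"]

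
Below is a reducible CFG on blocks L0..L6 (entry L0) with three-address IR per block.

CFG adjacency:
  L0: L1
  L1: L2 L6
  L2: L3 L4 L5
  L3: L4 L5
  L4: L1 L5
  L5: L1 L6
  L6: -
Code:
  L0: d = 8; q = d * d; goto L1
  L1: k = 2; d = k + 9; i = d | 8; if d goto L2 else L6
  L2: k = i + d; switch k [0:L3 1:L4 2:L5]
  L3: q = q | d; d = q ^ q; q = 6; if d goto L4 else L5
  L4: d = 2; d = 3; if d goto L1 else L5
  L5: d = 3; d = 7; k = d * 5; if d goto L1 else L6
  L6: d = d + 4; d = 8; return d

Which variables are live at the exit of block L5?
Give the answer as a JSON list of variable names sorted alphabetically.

Block summaries:
  L0: def={d,q} ue=∅
  L1: def={d,i,k} ue=∅
  L2: def={k} ue={d,i}
  L3: def={d,q} ue={d,q}
  L4: def={d} ue=∅
  L5: def={d,k} ue=∅
  L6: def={d} ue={d}

Backward fixpoint:
  L0 li=∅ lo={q}
  L1 li={q} lo={d,i,q}
  L2 li={d,i,q} lo={d,q}
  L3 li={d,q} lo={q}
  L4 li={q} lo={q}
  L5 li={q} lo={d,q}
  L6 li={d} lo=∅

live-out(L5) = ["d", "q"]

Answer: ["d", "q"]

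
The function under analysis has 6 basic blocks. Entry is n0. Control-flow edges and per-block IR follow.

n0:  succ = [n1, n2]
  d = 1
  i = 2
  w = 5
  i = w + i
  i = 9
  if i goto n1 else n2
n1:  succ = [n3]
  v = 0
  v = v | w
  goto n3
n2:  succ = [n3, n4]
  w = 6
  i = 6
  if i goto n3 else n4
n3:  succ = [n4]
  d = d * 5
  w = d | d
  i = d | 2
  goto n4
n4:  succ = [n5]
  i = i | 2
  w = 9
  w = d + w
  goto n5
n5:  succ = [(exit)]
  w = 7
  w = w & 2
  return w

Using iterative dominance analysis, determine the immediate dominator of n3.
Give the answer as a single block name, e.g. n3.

Answer: n0

Analysis:
idom tree: n1←n0 n2←n0 n3←n0 n4←n0 n5←n4
Join-block Dom:
  n3: preds {n1,n2}: {n0,n1} ∩ {n0,n2} = {n0}; idom=n0
  n4: preds {n2,n3}: {n0,n2} ∩ {n0,n3} = {n0}; idom=n0

idom(n3) = n0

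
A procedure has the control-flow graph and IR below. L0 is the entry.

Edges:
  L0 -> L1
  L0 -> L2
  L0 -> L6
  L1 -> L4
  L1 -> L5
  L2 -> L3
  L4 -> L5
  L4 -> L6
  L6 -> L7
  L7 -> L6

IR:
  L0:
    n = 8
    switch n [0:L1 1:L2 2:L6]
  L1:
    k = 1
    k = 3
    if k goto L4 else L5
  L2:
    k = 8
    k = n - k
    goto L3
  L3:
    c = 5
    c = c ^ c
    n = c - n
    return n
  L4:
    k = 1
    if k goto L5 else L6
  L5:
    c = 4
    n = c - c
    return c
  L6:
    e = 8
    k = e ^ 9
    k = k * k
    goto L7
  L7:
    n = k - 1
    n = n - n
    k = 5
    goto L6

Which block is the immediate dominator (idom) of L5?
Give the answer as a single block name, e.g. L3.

idom tree: L1←L0 L2←L0 L3←L2 L4←L1 L5←L1 L6←L0 L7←L6
Dom at joins:
  L5: preds {L1,L4}: {L0,L1} ∩ {L0,L1,L4} = {L0,L1}; idom=L1
  L6: preds {L0,L4,L7}: {L0} ∩ {L0,L1,L4} ∩ {L0,L6,L7} = {L0}; idom=L0

idom(L5) = L1

Answer: L1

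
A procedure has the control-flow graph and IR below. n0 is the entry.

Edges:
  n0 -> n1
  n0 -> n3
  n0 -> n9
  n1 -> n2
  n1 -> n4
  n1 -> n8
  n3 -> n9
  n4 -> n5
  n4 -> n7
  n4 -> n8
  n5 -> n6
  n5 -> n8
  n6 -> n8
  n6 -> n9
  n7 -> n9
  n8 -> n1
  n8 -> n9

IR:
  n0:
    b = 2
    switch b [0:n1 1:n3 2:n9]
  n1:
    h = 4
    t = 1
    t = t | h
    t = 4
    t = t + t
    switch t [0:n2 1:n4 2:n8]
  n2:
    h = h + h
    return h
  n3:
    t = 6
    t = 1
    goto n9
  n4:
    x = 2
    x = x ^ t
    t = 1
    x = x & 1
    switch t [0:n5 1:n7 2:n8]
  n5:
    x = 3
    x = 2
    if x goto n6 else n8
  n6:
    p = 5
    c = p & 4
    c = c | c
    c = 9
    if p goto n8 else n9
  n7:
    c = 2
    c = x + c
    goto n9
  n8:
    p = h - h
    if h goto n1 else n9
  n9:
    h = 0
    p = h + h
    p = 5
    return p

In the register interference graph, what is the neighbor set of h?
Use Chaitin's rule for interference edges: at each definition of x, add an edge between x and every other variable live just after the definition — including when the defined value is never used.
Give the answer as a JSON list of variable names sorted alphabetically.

Block summaries:
  n0 def {b} use ∅
  n1 def {h,t} use ∅
  n2 def {h} use {h}
  n3 def {t} use ∅
  n4 def {t,x} use {t}
  n5 def {x} use ∅
  n6 def {c,p} use ∅
  n7 def {c} use {x}
  n8 def {p} use {h}
  n9 def {h,p} use ∅

Live sets:
  live n0: ∅→∅
  live n1: ∅→{h,t}
  live n2: {h}→∅
  live n3: ∅→∅
  live n4: {h,t}→{h,x}
  live n5: {h}→{h}
  live n6: {h}→{h}
  live n7: {x}→∅
  live n8: {h}→∅
  live n9: ∅→∅

Conflict graph:
  b↔∅
  c↔{h,p,x}
  h↔{c,p,t,x}
  p↔{c,h}
  t↔{h,x}
  x↔{c,h,t}

N(h) = ["c", "p", "t", "x"]

Answer: ["c", "p", "t", "x"]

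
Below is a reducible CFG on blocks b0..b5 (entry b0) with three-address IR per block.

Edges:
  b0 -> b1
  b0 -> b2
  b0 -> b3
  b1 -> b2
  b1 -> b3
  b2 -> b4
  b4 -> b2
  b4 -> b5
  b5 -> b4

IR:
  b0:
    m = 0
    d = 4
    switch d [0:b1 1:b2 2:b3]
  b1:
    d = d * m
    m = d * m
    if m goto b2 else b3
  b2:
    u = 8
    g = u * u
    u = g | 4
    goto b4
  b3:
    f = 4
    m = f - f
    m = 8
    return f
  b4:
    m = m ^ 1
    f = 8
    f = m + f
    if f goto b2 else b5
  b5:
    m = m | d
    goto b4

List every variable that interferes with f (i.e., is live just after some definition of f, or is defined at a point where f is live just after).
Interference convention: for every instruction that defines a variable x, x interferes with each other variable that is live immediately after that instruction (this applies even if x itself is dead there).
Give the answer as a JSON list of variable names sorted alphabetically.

Block summaries:
  b0 def {d,m} use ∅
  b1 def {d,m} use {d,m}
  b2 def {g,u} use ∅
  b3 def {f,m} use ∅
  b4 def {f,m} use {m}
  b5 def {m} use {d,m}

Backward fixpoint:
  live b0: ∅→{d,m}
  live b1: {d,m}→{d,m}
  live b2: {d,m}→{d,m}
  live b3: ∅→∅
  live b4: {d,m}→{d,m}
  live b5: {d,m}→{d,m}

Interference:
  d — {f,g,m,u}
  f — {d,m}
  g — {d,m}
  m — {d,f,g,u}
  u — {d,m}

N(f) = ["d", "m"]

Answer: ["d", "m"]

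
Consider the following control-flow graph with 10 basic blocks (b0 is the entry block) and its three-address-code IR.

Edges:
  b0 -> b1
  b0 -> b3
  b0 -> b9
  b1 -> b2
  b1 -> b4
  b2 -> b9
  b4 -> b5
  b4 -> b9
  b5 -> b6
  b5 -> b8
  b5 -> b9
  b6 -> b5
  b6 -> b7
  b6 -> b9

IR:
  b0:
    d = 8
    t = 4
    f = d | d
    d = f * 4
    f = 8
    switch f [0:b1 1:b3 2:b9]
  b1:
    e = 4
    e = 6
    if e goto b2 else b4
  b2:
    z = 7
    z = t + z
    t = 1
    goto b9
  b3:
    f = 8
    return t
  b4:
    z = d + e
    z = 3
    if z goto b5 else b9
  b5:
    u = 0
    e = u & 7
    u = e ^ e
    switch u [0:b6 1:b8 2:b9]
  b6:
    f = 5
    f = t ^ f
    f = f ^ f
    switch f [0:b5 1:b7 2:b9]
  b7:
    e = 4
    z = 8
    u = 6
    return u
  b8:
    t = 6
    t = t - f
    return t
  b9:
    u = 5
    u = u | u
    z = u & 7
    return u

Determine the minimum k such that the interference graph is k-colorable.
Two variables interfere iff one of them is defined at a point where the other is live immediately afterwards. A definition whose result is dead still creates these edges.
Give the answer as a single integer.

Answer: 4

Analysis:
Per-block:
  b0: {d,f,t} / ∅
  b1: {e} / ∅
  b2: {t,z} / {t}
  b3: {f} / {t}
  b4: {z} / {d,e}
  b5: {e,u} / ∅
  b6: {f} / {t}
  b7: {e,u,z} / ∅
  b8: {t} / {f}
  b9: {u,z} / ∅

Liveness:
  b0 li=∅ lo={d,f,t}
  b1 li={d,f,t} lo={d,e,f,t}
  b2 li={t} lo=∅
  b3 li={t} lo=∅
  b4 li={d,e,f,t} lo={f,t}
  b5 li={f,t} lo={f,t}
  b6 li={t} lo={f,t}
  b7 li=∅ lo=∅
  b8 li={f} lo=∅
  b9 li=∅ lo=∅

Interference:
  d — {e,f,t}
  e — {d,f,t}
  f — {d,e,t,u,z}
  t — {d,e,f,u,z}
  u — {f,t,z}
  z — {f,t,u}

Registers:
  clique {d,e,f,t} ⇒ need ≥ 4
  4-colouring: R0={f}  R1={t}  R2={d,u}  R3={e,z}
  χ = 4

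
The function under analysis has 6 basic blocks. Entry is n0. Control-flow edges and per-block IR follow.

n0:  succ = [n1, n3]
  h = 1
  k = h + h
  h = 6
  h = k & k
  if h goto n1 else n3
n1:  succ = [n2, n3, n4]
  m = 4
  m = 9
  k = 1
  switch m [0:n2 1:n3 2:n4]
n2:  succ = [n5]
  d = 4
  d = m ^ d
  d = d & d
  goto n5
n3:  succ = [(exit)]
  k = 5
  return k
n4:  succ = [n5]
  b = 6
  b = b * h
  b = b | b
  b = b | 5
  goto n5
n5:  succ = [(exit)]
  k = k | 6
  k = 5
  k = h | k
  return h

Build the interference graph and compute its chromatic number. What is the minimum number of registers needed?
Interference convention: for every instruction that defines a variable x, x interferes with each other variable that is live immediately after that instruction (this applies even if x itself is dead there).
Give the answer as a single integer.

Answer: 4

Working:
def/use:
  n0: def={h,k} ue=∅
  n1: def={k,m} ue=∅
  n2: def={d} ue={m}
  n3: def={k} ue=∅
  n4: def={b} ue={h}
  n5: def={k} ue={h,k}

Live sets:
  live n0: ∅→{h}
  live n1: {h}→{h,k,m}
  live n2: {h,k,m}→{h,k}
  live n3: ∅→∅
  live n4: {h,k}→{h,k}
  live n5: {h,k}→∅

Interfere edges:
  b — {h,k}
  d — {h,k,m}
  h — {b,d,k,m}
  k — {b,d,h,m}
  m — {d,h,k}

Registers:
  lower bound: {d,h,k,m} mutually conflict ⇒ χ ≥ 4
  4-colouring: R0={h}  R1={k}  R2={b,d}  R3={m}
  χ = 4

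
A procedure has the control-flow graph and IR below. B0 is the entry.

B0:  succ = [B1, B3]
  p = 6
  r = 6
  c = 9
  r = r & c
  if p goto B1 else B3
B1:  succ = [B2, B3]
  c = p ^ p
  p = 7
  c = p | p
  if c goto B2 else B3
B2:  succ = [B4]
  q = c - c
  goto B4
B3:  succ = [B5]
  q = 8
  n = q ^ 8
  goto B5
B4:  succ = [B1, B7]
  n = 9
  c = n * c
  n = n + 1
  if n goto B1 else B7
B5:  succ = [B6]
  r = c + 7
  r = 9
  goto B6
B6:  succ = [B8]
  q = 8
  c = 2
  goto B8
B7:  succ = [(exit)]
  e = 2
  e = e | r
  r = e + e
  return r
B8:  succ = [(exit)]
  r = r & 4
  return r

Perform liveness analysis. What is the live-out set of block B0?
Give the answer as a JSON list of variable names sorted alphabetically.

def/use:
  B0: def={c,p,r} ue=∅
  B1: def={c,p} ue={p}
  B2: def={q} ue={c}
  B3: def={n,q} ue=∅
  B4: def={c,n} ue={c}
  B5: def={r} ue={c}
  B6: def={c,q} ue=∅
  B7: def={e,r} ue={r}
  B8: def={r} ue={r}

Backward fixpoint:
  live B0: ∅→{c,p,r}
  live B1: {p,r}→{c,p,r}
  live B2: {c,p,r}→{c,p,r}
  live B3: {c}→{c}
  live B4: {c,p,r}→{p,r}
  live B5: {c}→{r}
  live B6: {r}→{r}
  live B7: {r}→∅
  live B8: {r}→∅

live-out(B0) = ["c", "p", "r"]

Answer: ["c", "p", "r"]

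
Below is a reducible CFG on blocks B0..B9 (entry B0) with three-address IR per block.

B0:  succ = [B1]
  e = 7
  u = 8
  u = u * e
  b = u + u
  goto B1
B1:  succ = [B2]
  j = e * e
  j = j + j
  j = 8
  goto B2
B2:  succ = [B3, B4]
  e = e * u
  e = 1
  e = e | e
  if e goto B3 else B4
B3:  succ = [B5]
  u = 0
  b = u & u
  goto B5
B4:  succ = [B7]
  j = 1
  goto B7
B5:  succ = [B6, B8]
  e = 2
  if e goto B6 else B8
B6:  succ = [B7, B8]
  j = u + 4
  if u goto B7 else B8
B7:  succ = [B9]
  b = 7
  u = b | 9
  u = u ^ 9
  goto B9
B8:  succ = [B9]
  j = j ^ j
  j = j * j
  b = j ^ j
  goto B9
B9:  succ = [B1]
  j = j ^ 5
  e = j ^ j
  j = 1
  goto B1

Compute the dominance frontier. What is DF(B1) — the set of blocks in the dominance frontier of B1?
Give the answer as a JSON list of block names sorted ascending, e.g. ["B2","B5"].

Answer: ["B1"]

Analysis:
idom tree: B1←B0 B2←B1 B3←B2 B4←B2 B5←B3 B6←B5 B7←B2 B8←B5 B9←B2
Dom∩ at merges:
  B1: preds {B0,B9}: {B0} ∩ {B0,B1,B2,B9} = {B0}; idom=B0
  B7: preds {B4,B6}: {B0,B1,B2,B4} ∩ {B0,B1,B2,B3,B5,B6} = {B0,B1,B2}; idom=B2
  B8: preds {B5,B6}: {B0,B1,B2,B3,B5} ∩ {B0,B1,B2,B3,B5,B6} = {B0,B1,B2,B3,B5}; idom=B5
  B9: preds {B7,B8}: {B0,B1,B2,B7} ∩ {B0,B1,B2,B3,B5,B8} = {B0,B1,B2}; idom=B2

Frontier:
  B1←B0: walk · to B0
  B1←B9: walk B9→B2→B1 to B0
  B7←B4: walk B4 to B2
  B7←B6: walk B6→B5→B3 to B2
  B8←B5: walk · to B5
  B8←B6: walk B6 to B5
  B9←B7: walk B7 to B2
  B9←B8: walk B8→B5→B3 to B2
  B0 → ∅
  B1 → {B1}
  B2 → {B1}
  B3 → {B7,B9}
  B4 → {B7}
  B5 → {B7,B9}
  B6 → {B7,B8}
  B7 → {B9}
  B8 → {B9}
  B9 → {B1}

DF(B1) = ["B1"]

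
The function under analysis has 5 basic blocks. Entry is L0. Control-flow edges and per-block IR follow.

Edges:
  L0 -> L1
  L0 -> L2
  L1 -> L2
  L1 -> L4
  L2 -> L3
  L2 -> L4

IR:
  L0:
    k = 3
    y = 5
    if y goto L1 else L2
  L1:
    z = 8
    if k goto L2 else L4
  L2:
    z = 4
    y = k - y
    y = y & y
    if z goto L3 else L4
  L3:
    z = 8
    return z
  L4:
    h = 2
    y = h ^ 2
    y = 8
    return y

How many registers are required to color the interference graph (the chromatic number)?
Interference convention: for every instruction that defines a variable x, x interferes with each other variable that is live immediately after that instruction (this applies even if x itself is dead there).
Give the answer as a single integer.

Answer: 3

Working:
def/use:
  L0 def {k,y} use ∅
  L1 def {z} use {k}
  L2 def {y,z} use {k,y}
  L3 def {z} use ∅
  L4 def {h,y} use ∅

Liveness:
  L0: in=∅ out={k,y}
  L1: in={k,y} out={k,y}
  L2: in={k,y} out=∅
  L3: in=∅ out=∅
  L4: in=∅ out=∅

Conflict graph:
  h↔∅
  k↔{y,z}
  y↔{k,z}
  z↔{k,y}

Registers:
  lower bound: {k,y,z} mutually conflict ⇒ χ ≥ 3
  3-colouring: R0={h,k}  R1={y}  R2={z}
  χ = 3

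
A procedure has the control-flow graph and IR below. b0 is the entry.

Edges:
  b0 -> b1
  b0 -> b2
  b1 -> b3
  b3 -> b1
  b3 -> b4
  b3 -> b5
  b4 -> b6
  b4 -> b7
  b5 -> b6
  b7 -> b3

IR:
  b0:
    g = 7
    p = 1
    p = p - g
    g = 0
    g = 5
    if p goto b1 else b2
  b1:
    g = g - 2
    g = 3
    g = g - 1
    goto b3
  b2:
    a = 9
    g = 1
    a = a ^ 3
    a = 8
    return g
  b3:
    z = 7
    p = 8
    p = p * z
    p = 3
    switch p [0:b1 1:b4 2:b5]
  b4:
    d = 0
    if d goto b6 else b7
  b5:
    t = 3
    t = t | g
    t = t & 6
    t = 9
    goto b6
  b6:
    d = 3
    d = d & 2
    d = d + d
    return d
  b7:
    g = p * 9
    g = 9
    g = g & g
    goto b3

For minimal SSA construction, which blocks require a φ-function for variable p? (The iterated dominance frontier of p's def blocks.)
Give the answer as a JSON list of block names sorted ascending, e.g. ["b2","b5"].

idom tree: b1←b0 b2←b0 b3←b1 b4←b3 b5←b3 b6←b3 b7←b4
Join-block Dom:
  b1: preds {b0,b3}: {b0} ∩ {b0,b1,b3} = {b0}; idom=b0
  b3: preds {b1,b7}: {b0,b1} ∩ {b0,b1,b3,b4,b7} = {b0,b1}; idom=b1
  b6: preds {b4,b5}: {b0,b1,b3,b4} ∩ {b0,b1,b3,b5} = {b0,b1,b3}; idom=b3

Frontier:
  join b1 pred b0: · stop@b0
  join b1 pred b3: b3→b1 stop@b0
  join b3 pred b1: · stop@b1
  join b3 pred b7: b7→b4→b3 stop@b1
  join b6 pred b4: b4 stop@b3
  join b6 pred b5: b5 stop@b3
  DF(b0)=∅
  DF(b1)={b1}
  DF(b2)=∅
  DF(b3)={b1,b3}
  DF(b4)={b3,b6}
  DF(b5)={b6}
  DF(b6)=∅
  DF(b7)={b3}

φ for p: defs {b0,b3}
  DF⁺ = {b1,b3}

Answer: ["b1", "b3"]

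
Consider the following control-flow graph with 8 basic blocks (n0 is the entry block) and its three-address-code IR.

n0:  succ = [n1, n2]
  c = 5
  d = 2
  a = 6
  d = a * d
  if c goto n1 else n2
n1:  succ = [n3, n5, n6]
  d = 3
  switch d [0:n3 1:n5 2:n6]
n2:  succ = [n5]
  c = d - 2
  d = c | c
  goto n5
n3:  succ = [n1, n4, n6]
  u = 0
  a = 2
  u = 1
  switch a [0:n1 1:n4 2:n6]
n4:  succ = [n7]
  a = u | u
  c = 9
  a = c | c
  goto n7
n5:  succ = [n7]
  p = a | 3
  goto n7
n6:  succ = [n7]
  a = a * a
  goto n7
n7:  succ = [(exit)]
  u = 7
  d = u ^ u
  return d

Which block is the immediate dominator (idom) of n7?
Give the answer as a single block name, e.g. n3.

Answer: n0

Working:
idom tree: n1←n0 n2←n0 n3←n1 n4←n3 n5←n0 n6←n1 n7←n0
Dom at joins:
  n1: preds {n0,n3}: {n0} ∩ {n0,n1,n3} = {n0}; idom=n0
  n5: preds {n1,n2}: {n0,n1} ∩ {n0,n2} = {n0}; idom=n0
  n6: preds {n1,n3}: {n0,n1} ∩ {n0,n1,n3} = {n0,n1}; idom=n1
  n7: preds {n4,n5,n6}: {n0,n1,n3,n4} ∩ {n0,n5} ∩ {n0,n1,n6} = {n0}; idom=n0

idom(n7) = n0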